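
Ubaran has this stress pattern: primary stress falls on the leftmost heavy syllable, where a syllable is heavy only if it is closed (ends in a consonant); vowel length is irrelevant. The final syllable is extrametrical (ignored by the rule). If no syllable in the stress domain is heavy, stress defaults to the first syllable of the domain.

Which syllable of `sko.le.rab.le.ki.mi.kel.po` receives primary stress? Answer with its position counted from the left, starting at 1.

3

The final syllable (8, po) is extrametrical; the stress domain is syllables 1–7.
Weights: 1 sko L, 2 le L, 3 rab H, 4 le L, 5 ki L, 6 mi L, 7 kel H.
Heavy syllables in the domain: 3, 7. The leftmost is syllable 3 (rab).
Primary stress: syllable 3 → sko.le.ˈrab.le.ki.mi.kel.po.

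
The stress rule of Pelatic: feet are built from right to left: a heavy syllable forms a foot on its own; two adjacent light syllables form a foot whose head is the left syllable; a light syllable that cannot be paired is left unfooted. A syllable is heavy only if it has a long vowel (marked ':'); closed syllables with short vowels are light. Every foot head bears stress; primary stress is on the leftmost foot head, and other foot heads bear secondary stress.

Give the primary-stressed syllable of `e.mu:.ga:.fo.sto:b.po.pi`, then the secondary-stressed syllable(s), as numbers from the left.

Weights: 1 e L, 2 mu: H, 3 ga: H, 4 fo L, 5 sto:b H, 6 po L, 7 pi L.
Parse right to left (heavy = foot alone; LL = one foot; stranded L unfooted): e (ˈmu:) (ˈga:) fo (ˈsto:b) (ˈpo.pi).
Foot heads: 2, 3, 5, 6.
Primary stress on the leftmost head = syllable 2.
Secondary stress on 3, 5, 6: e.ˈmu:.ˌga:.fo.ˌsto:b.ˌpo.pi.

primary 2, secondary 3, 5, 6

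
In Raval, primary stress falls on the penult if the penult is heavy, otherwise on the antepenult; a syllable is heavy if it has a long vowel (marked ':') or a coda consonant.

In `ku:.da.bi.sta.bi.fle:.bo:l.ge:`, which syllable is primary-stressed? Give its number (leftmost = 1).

7

Weights: 6 fle: H, 7 bo:l H, 8 ge: H.
The penult (syllable 7, bo:l) is heavy, so it takes stress.
Primary stress: syllable 7 → ku:.da.bi.sta.bi.fle:.ˈbo:l.ge:.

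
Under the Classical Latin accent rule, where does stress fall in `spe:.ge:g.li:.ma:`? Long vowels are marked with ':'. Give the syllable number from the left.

3

Classical Latin: stress the penult if heavy (long vowel or closed), else the antepenult.
Weights: 2 ge:g H, 3 li: H, 4 ma: H.
The penult (syllable 3, li:) is heavy, so it takes stress.
Stress on syllable 3: spe:.ge:g.ˈli:.ma:.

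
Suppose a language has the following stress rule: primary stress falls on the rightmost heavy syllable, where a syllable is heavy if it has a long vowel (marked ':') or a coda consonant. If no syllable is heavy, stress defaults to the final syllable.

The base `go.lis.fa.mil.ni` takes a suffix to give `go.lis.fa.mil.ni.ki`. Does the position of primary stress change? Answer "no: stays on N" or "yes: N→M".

Base `go.lis.fa.mil.ni` (5 syllables):
  Weights: 1 go L, 2 lis H, 3 fa L, 4 mil H, 5 ni L.
  Heavy syllables in the domain: 2, 4. The rightmost is syllable 4 (mil).
  → primary stress on syllable 4.
Suffixed `go.lis.fa.mil.ni.ki` (6 syllables):
  Weights: 1 go L, 2 lis H, 3 fa L, 4 mil H, 5 ni L, 6 ki L.
  Heavy syllables in the domain: 2, 4. The rightmost is syllable 4 (mil).
  → primary stress on syllable 4.

no: stays on 4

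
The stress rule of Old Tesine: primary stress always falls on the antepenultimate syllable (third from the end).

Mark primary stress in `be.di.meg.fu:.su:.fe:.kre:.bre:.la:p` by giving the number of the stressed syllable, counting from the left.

7

The word has 9 syllables; the antepenultimate syllable (third from the end) is syllable 7 (kre:).
Primary stress: syllable 7 → be.di.meg.fu:.su:.fe:.ˈkre:.bre:.la:p.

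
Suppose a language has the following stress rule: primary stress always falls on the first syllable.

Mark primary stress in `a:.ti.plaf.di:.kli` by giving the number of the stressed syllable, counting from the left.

1

The word has 5 syllables; the first syllable is syllable 1 (a:).
Primary stress: syllable 1 → ˈa:.ti.plaf.di:.kli.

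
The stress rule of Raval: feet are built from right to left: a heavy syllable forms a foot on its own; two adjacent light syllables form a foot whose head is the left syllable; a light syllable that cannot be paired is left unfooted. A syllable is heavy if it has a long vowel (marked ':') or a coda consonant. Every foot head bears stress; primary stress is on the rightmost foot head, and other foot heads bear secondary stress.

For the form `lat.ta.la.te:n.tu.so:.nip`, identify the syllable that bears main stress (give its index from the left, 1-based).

7

Weights: 1 lat H, 2 ta L, 3 la L, 4 te:n H, 5 tu L, 6 so: H, 7 nip H.
Parse right to left (heavy = foot alone; LL = one foot; stranded L unfooted): (ˈlat) (ˈta.la) (ˈte:n) tu (ˈso:) (ˈnip).
Foot heads: 1, 2, 4, 6, 7.
Primary stress on the rightmost head = syllable 7.
Primary stress: syllable 7 → lat.ta.la.te:n.tu.so:.ˈnip.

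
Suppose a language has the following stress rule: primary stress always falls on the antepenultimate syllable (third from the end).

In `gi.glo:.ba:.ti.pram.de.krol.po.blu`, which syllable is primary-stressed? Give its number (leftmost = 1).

The word has 9 syllables; the antepenultimate syllable (third from the end) is syllable 7 (krol).
Primary stress: syllable 7 → gi.glo:.ba:.ti.pram.de.ˈkrol.po.blu.

7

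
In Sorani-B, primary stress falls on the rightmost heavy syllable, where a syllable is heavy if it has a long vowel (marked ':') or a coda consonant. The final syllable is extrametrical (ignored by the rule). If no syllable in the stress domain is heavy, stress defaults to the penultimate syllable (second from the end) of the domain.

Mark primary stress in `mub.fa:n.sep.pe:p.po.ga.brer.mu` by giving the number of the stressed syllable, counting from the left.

7

The final syllable (8, mu) is extrametrical; the stress domain is syllables 1–7.
Weights: 1 mub H, 2 fa:n H, 3 sep H, 4 pe:p H, 5 po L, 6 ga L, 7 brer H.
Heavy syllables in the domain: 1, 2, 3, 4, 7. The rightmost is syllable 7 (brer).
Primary stress: syllable 7 → mub.fa:n.sep.pe:p.po.ga.ˈbrer.mu.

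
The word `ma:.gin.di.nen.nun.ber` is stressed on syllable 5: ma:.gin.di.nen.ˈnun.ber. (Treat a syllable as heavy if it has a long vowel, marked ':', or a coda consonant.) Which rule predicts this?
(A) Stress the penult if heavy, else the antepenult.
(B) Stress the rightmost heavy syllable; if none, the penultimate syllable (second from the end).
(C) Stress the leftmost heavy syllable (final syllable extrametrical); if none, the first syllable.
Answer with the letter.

Rule A → syllable 5 ✓.
Rule B → syllable 6 (observed: 5).
Rule C → syllable 1 (observed: 5).

A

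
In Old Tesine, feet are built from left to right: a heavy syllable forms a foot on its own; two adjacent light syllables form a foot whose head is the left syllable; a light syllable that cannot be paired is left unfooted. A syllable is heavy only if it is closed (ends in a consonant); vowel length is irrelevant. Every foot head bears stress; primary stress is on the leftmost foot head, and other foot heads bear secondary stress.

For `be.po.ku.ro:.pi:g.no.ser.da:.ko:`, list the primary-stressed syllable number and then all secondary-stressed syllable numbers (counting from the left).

primary 1, secondary 3, 5, 7, 8

Weights: 1 be L, 2 po L, 3 ku L, 4 ro: L, 5 pi:g H, 6 no L, 7 ser H, 8 da: L, 9 ko: L.
Parse left to right (heavy = foot alone; LL = one foot; stranded L unfooted): (ˈbe.po) (ˈku.ro:) (ˈpi:g) no (ˈser) (ˈda:.ko:).
Foot heads: 1, 3, 5, 7, 8.
Primary stress on the leftmost head = syllable 1.
Secondary stress on 3, 5, 7, 8: ˈbe.po.ˌku.ro:.ˌpi:g.no.ˌser.ˌda:.ko:.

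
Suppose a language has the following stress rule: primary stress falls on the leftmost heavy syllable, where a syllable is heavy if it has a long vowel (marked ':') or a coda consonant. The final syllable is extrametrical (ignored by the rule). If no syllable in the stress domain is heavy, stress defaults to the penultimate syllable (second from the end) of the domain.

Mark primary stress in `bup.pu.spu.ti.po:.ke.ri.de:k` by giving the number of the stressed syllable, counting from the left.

1

The final syllable (8, de:k) is extrametrical; the stress domain is syllables 1–7.
Weights: 1 bup H, 2 pu L, 3 spu L, 4 ti L, 5 po: H, 6 ke L, 7 ri L.
Heavy syllables in the domain: 1, 5. The leftmost is syllable 1 (bup).
Primary stress: syllable 1 → ˈbup.pu.spu.ti.po:.ke.ri.de:k.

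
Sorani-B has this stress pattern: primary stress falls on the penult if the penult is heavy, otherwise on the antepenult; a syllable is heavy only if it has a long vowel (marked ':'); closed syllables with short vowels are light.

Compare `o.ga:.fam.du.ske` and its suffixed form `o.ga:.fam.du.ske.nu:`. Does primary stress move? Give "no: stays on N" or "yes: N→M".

yes: 3→4

Base `o.ga:.fam.du.ske` (5 syllables):
  Weights: 3 fam L, 4 du L, 5 ske L.
  The penult (syllable 4, du) is light, so stress falls on the antepenult (syllable 3, fam).
  → primary stress on syllable 3.
Suffixed `o.ga:.fam.du.ske.nu:` (6 syllables):
  Weights: 4 du L, 5 ske L, 6 nu: H.
  The penult (syllable 5, ske) is light, so stress falls on the antepenult (syllable 4, du).
  → primary stress on syllable 4.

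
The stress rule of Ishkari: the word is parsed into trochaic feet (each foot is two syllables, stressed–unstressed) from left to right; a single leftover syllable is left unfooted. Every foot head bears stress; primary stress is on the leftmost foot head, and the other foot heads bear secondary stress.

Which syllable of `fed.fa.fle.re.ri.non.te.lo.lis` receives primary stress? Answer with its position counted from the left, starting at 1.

Parse left to right into trochaic (ˈσσ) feet: (ˈfed.fa) (ˈfle.re) (ˈri.non) (ˈte.lo) lis. Syllable 9 is left unfooted.
Foot heads (stressed positions): 1, 3, 5, 7.
End Rule Leftmost: primary stress on the leftmost head = syllable 1.
Primary stress: syllable 1 → ˈfed.fa.fle.re.ri.non.te.lo.lis.

1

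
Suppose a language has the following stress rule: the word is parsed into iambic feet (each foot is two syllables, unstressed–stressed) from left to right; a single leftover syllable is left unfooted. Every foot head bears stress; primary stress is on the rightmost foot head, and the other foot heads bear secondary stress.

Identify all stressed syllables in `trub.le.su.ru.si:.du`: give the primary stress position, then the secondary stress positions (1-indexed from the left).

primary 6, secondary 2, 4

Parse left to right into iambic (σˈσ) feet: (trub.ˈle) (su.ˈru) (si:.ˈdu).
Foot heads (stressed positions): 2, 4, 6.
End Rule Rightmost: primary stress on the rightmost head = syllable 6.
Secondary stress on 2, 4: trub.ˌle.su.ˌru.si:.ˈdu.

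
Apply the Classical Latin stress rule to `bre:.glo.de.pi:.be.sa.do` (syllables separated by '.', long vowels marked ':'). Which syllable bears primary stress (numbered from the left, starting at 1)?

Classical Latin: stress the penult if heavy (long vowel or closed), else the antepenult.
Weights: 5 be L, 6 sa L, 7 do L.
The penult (syllable 6, sa) is light, so stress falls on the antepenult (syllable 5, be).
Stress on syllable 5: bre:.glo.de.pi:.ˈbe.sa.do.

5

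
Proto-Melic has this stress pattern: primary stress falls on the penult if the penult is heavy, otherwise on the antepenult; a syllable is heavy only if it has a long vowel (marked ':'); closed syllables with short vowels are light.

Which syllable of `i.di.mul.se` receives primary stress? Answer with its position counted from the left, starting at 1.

Weights: 2 di L, 3 mul L, 4 se L.
The penult (syllable 3, mul) is light, so stress falls on the antepenult (syllable 2, di).
Primary stress: syllable 2 → i.ˈdi.mul.se.

2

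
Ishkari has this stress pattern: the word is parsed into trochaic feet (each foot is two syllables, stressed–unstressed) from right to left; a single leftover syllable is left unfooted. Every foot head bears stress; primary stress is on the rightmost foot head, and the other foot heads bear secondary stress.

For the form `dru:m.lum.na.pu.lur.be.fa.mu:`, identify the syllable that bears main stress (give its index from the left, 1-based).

Parse right to left into trochaic (ˈσσ) feet: (ˈdru:m.lum) (ˈna.pu) (ˈlur.be) (ˈfa.mu:).
Foot heads (stressed positions): 1, 3, 5, 7.
End Rule Rightmost: primary stress on the rightmost head = syllable 7.
Primary stress: syllable 7 → dru:m.lum.na.pu.lur.be.ˈfa.mu:.

7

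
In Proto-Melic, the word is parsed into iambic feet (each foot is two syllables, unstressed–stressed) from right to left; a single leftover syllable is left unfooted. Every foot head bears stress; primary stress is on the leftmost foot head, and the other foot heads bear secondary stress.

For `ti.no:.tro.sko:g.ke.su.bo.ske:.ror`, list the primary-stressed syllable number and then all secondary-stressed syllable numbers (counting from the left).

Parse right to left into iambic (σˈσ) feet: ti (no:.ˈtro) (sko:g.ˈke) (su.ˈbo) (ske:.ˈror). Syllable 1 is left unfooted.
Foot heads (stressed positions): 3, 5, 7, 9.
End Rule Leftmost: primary stress on the leftmost head = syllable 3.
Secondary stress on 5, 7, 9: ti.no:.ˈtro.sko:g.ˌke.su.ˌbo.ske:.ˌror.

primary 3, secondary 5, 7, 9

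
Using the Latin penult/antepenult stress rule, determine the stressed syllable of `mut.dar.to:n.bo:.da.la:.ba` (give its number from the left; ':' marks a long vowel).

Classical Latin: stress the penult if heavy (long vowel or closed), else the antepenult.
Weights: 5 da L, 6 la: H, 7 ba L.
The penult (syllable 6, la:) is heavy, so it takes stress.
Stress on syllable 6: mut.dar.to:n.bo:.da.ˈla:.ba.

6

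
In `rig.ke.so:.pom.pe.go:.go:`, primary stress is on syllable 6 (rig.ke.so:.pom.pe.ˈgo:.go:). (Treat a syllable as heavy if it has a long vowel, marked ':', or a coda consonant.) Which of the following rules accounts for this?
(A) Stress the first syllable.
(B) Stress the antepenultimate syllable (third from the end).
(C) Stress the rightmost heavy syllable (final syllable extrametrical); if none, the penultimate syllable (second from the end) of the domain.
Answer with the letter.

Rule A → syllable 1 (observed: 6).
Rule B → syllable 5 (observed: 6).
Rule C → syllable 6 ✓.

C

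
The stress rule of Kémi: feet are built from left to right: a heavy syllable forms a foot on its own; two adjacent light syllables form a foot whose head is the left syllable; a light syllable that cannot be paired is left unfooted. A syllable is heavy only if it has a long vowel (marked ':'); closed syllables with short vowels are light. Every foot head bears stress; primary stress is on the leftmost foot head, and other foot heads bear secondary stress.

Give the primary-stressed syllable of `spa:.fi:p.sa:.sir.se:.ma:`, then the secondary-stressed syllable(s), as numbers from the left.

primary 1, secondary 2, 3, 5, 6

Weights: 1 spa: H, 2 fi:p H, 3 sa: H, 4 sir L, 5 se: H, 6 ma: H.
Parse left to right (heavy = foot alone; LL = one foot; stranded L unfooted): (ˈspa:) (ˈfi:p) (ˈsa:) sir (ˈse:) (ˈma:).
Foot heads: 1, 2, 3, 5, 6.
Primary stress on the leftmost head = syllable 1.
Secondary stress on 2, 3, 5, 6: ˈspa:.ˌfi:p.ˌsa:.sir.ˌse:.ˌma:.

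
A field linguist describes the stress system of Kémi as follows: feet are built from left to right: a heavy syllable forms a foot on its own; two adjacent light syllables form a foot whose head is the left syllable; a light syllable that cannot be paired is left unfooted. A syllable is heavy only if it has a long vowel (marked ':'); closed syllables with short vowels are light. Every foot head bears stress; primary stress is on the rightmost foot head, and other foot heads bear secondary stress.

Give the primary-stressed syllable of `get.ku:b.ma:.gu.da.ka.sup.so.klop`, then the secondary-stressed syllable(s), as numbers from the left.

Weights: 1 get L, 2 ku:b H, 3 ma: H, 4 gu L, 5 da L, 6 ka L, 7 sup L, 8 so L, 9 klop L.
Parse left to right (heavy = foot alone; LL = one foot; stranded L unfooted): get (ˈku:b) (ˈma:) (ˈgu.da) (ˈka.sup) (ˈso.klop).
Foot heads: 2, 3, 4, 6, 8.
Primary stress on the rightmost head = syllable 8.
Secondary stress on 2, 3, 4, 6: get.ˌku:b.ˌma:.ˌgu.da.ˌka.sup.ˈso.klop.

primary 8, secondary 2, 3, 4, 6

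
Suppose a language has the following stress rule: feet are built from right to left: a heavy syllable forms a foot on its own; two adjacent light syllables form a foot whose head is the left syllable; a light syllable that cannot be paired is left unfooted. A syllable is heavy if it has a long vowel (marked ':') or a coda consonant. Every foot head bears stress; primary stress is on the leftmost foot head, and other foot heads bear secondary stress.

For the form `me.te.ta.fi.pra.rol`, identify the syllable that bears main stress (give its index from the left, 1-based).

Weights: 1 me L, 2 te L, 3 ta L, 4 fi L, 5 pra L, 6 rol H.
Parse right to left (heavy = foot alone; LL = one foot; stranded L unfooted): me (ˈte.ta) (ˈfi.pra) (ˈrol).
Foot heads: 2, 4, 6.
Primary stress on the leftmost head = syllable 2.
Primary stress: syllable 2 → me.ˈte.ta.fi.pra.rol.

2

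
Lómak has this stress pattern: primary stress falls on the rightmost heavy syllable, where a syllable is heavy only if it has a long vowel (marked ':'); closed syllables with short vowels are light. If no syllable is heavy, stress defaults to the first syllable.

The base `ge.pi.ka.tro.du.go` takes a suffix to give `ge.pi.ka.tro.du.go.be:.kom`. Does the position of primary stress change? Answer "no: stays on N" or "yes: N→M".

yes: 1→7

Base `ge.pi.ka.tro.du.go` (6 syllables):
  Weights: 1 ge L, 2 pi L, 3 ka L, 4 tro L, 5 du L, 6 go L.
  No heavy syllable in the domain; default to the first syllable = syllable 1.
  → primary stress on syllable 1.
Suffixed `ge.pi.ka.tro.du.go.be:.kom` (8 syllables):
  Weights: 1 ge L, 2 pi L, 3 ka L, 4 tro L, 5 du L, 6 go L, 7 be: H, 8 kom L.
  Heavy syllables in the domain: 7. The rightmost is syllable 7 (be:).
  → primary stress on syllable 7.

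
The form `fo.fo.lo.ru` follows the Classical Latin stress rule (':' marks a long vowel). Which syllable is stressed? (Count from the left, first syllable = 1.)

Classical Latin: stress the penult if heavy (long vowel or closed), else the antepenult.
Weights: 2 fo L, 3 lo L, 4 ru L.
The penult (syllable 3, lo) is light, so stress falls on the antepenult (syllable 2, fo).
Stress on syllable 2: fo.ˈfo.lo.ru.

2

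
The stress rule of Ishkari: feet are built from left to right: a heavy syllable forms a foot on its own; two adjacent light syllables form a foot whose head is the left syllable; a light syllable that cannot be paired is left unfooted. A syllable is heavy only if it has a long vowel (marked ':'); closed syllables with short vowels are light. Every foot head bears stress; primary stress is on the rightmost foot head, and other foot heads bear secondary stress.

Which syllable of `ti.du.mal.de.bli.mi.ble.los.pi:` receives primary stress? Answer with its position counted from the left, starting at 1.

Weights: 1 ti L, 2 du L, 3 mal L, 4 de L, 5 bli L, 6 mi L, 7 ble L, 8 los L, 9 pi: H.
Parse left to right (heavy = foot alone; LL = one foot; stranded L unfooted): (ˈti.du) (ˈmal.de) (ˈbli.mi) (ˈble.los) (ˈpi:).
Foot heads: 1, 3, 5, 7, 9.
Primary stress on the rightmost head = syllable 9.
Primary stress: syllable 9 → ti.du.mal.de.bli.mi.ble.los.ˈpi:.

9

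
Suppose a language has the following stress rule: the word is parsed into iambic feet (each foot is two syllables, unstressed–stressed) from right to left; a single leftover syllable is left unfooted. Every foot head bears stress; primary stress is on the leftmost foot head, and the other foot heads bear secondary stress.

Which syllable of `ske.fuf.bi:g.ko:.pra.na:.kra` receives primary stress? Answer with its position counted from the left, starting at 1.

3

Parse right to left into iambic (σˈσ) feet: ske (fuf.ˈbi:g) (ko:.ˈpra) (na:.ˈkra). Syllable 1 is left unfooted.
Foot heads (stressed positions): 3, 5, 7.
End Rule Leftmost: primary stress on the leftmost head = syllable 3.
Primary stress: syllable 3 → ske.fuf.ˈbi:g.ko:.pra.na:.kra.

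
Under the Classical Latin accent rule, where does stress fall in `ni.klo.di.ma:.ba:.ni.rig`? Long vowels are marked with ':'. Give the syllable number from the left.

Classical Latin: stress the penult if heavy (long vowel or closed), else the antepenult.
Weights: 5 ba: H, 6 ni L, 7 rig H.
The penult (syllable 6, ni) is light, so stress falls on the antepenult (syllable 5, ba:).
Stress on syllable 5: ni.klo.di.ma:.ˈba:.ni.rig.

5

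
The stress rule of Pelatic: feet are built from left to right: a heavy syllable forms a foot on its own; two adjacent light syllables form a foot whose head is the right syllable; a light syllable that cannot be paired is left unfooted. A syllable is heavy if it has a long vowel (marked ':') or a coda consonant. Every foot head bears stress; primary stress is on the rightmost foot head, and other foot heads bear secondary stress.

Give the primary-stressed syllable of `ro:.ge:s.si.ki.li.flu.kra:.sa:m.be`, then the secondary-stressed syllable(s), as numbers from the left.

Weights: 1 ro: H, 2 ge:s H, 3 si L, 4 ki L, 5 li L, 6 flu L, 7 kra: H, 8 sa:m H, 9 be L.
Parse left to right (heavy = foot alone; LL = one foot; stranded L unfooted): (ˈro:) (ˈge:s) (si.ˈki) (li.ˈflu) (ˈkra:) (ˈsa:m) be.
Foot heads: 1, 2, 4, 6, 7, 8.
Primary stress on the rightmost head = syllable 8.
Secondary stress on 1, 2, 4, 6, 7: ˌro:.ˌge:s.si.ˌki.li.ˌflu.ˌkra:.ˈsa:m.be.

primary 8, secondary 1, 2, 4, 6, 7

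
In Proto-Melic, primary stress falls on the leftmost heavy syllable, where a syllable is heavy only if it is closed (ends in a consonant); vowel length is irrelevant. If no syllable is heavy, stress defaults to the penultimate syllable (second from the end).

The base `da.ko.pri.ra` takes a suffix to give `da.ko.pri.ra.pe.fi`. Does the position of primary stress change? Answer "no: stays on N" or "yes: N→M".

Base `da.ko.pri.ra` (4 syllables):
  Weights: 1 da L, 2 ko L, 3 pri L, 4 ra L.
  No heavy syllable in the domain; default to the penultimate syllable (second from the end) = syllable 3.
  → primary stress on syllable 3.
Suffixed `da.ko.pri.ra.pe.fi` (6 syllables):
  Weights: 1 da L, 2 ko L, 3 pri L, 4 ra L, 5 pe L, 6 fi L.
  No heavy syllable in the domain; default to the penultimate syllable (second from the end) = syllable 5.
  → primary stress on syllable 5.

yes: 3→5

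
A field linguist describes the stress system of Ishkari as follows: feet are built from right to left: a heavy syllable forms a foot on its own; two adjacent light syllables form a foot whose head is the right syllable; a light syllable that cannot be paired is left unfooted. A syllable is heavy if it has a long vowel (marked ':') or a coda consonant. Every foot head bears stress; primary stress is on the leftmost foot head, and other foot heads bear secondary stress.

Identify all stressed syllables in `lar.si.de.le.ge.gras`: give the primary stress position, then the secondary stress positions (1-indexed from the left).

primary 1, secondary 3, 5, 6

Weights: 1 lar H, 2 si L, 3 de L, 4 le L, 5 ge L, 6 gras H.
Parse right to left (heavy = foot alone; LL = one foot; stranded L unfooted): (ˈlar) (si.ˈde) (le.ˈge) (ˈgras).
Foot heads: 1, 3, 5, 6.
Primary stress on the leftmost head = syllable 1.
Secondary stress on 3, 5, 6: ˈlar.si.ˌde.le.ˌge.ˌgras.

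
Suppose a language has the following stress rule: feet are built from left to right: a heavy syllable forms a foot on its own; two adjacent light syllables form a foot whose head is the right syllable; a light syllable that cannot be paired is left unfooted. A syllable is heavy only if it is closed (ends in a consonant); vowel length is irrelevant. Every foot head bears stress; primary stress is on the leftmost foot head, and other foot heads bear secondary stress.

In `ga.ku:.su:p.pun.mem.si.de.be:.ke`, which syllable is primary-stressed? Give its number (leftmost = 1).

Weights: 1 ga L, 2 ku: L, 3 su:p H, 4 pun H, 5 mem H, 6 si L, 7 de L, 8 be: L, 9 ke L.
Parse left to right (heavy = foot alone; LL = one foot; stranded L unfooted): (ga.ˈku:) (ˈsu:p) (ˈpun) (ˈmem) (si.ˈde) (be:.ˈke).
Foot heads: 2, 3, 4, 5, 7, 9.
Primary stress on the leftmost head = syllable 2.
Primary stress: syllable 2 → ga.ˈku:.su:p.pun.mem.si.de.be:.ke.

2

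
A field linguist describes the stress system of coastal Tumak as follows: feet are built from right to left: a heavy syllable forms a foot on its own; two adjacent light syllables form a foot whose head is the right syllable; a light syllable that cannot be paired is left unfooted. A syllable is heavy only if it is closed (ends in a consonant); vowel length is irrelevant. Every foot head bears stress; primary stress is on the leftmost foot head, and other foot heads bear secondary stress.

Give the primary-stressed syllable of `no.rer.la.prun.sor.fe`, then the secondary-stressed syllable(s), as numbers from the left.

Weights: 1 no L, 2 rer H, 3 la L, 4 prun H, 5 sor H, 6 fe L.
Parse right to left (heavy = foot alone; LL = one foot; stranded L unfooted): no (ˈrer) la (ˈprun) (ˈsor) fe.
Foot heads: 2, 4, 5.
Primary stress on the leftmost head = syllable 2.
Secondary stress on 4, 5: no.ˈrer.la.ˌprun.ˌsor.fe.

primary 2, secondary 4, 5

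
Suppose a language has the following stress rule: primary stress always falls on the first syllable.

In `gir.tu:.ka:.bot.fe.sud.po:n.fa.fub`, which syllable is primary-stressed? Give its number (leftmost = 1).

1

The word has 9 syllables; the first syllable is syllable 1 (gir).
Primary stress: syllable 1 → ˈgir.tu:.ka:.bot.fe.sud.po:n.fa.fub.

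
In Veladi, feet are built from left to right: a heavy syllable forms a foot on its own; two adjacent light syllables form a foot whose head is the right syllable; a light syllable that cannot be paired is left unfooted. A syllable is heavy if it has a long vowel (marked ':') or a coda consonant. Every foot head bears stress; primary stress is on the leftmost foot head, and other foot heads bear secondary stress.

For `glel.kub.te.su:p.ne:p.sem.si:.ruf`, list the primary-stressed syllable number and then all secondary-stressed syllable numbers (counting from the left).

primary 1, secondary 2, 4, 5, 6, 7, 8

Weights: 1 glel H, 2 kub H, 3 te L, 4 su:p H, 5 ne:p H, 6 sem H, 7 si: H, 8 ruf H.
Parse left to right (heavy = foot alone; LL = one foot; stranded L unfooted): (ˈglel) (ˈkub) te (ˈsu:p) (ˈne:p) (ˈsem) (ˈsi:) (ˈruf).
Foot heads: 1, 2, 4, 5, 6, 7, 8.
Primary stress on the leftmost head = syllable 1.
Secondary stress on 2, 4, 5, 6, 7, 8: ˈglel.ˌkub.te.ˌsu:p.ˌne:p.ˌsem.ˌsi:.ˌruf.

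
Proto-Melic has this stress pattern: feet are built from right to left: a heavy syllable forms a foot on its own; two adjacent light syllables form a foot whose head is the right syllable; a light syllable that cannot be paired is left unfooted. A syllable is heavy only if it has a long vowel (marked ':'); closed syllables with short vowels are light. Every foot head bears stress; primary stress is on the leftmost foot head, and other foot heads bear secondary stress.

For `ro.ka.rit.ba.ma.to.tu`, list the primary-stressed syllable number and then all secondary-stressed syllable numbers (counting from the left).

Weights: 1 ro L, 2 ka L, 3 rit L, 4 ba L, 5 ma L, 6 to L, 7 tu L.
Parse right to left (heavy = foot alone; LL = one foot; stranded L unfooted): ro (ka.ˈrit) (ba.ˈma) (to.ˈtu).
Foot heads: 3, 5, 7.
Primary stress on the leftmost head = syllable 3.
Secondary stress on 5, 7: ro.ka.ˈrit.ba.ˌma.to.ˌtu.

primary 3, secondary 5, 7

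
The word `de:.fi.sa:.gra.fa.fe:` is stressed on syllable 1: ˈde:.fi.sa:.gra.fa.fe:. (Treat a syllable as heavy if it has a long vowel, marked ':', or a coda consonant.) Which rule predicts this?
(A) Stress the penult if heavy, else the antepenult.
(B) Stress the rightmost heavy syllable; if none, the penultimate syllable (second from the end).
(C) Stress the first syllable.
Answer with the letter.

Rule A → syllable 4 (observed: 1).
Rule B → syllable 6 (observed: 1).
Rule C → syllable 1 ✓.

C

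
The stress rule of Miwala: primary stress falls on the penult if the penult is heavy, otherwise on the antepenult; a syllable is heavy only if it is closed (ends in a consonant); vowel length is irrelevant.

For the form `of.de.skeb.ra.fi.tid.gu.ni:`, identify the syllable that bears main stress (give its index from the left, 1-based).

Weights: 6 tid H, 7 gu L, 8 ni: L.
The penult (syllable 7, gu) is light, so stress falls on the antepenult (syllable 6, tid).
Primary stress: syllable 6 → of.de.skeb.ra.fi.ˈtid.gu.ni:.

6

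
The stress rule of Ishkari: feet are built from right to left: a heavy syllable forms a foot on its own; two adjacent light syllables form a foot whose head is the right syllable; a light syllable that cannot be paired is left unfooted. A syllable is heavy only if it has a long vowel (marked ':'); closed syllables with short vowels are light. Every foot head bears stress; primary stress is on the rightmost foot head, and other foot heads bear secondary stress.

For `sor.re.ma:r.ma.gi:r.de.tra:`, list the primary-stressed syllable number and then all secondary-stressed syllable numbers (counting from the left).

primary 7, secondary 2, 3, 5

Weights: 1 sor L, 2 re L, 3 ma:r H, 4 ma L, 5 gi:r H, 6 de L, 7 tra: H.
Parse right to left (heavy = foot alone; LL = one foot; stranded L unfooted): (sor.ˈre) (ˈma:r) ma (ˈgi:r) de (ˈtra:).
Foot heads: 2, 3, 5, 7.
Primary stress on the rightmost head = syllable 7.
Secondary stress on 2, 3, 5: sor.ˌre.ˌma:r.ma.ˌgi:r.de.ˈtra:.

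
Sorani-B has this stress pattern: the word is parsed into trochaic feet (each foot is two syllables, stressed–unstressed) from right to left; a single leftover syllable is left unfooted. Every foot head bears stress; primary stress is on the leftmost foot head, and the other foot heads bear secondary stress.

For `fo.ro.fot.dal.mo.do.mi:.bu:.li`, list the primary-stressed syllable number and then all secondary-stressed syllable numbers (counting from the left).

primary 2, secondary 4, 6, 8

Parse right to left into trochaic (ˈσσ) feet: fo (ˈro.fot) (ˈdal.mo) (ˈdo.mi:) (ˈbu:.li). Syllable 1 is left unfooted.
Foot heads (stressed positions): 2, 4, 6, 8.
End Rule Leftmost: primary stress on the leftmost head = syllable 2.
Secondary stress on 4, 6, 8: fo.ˈro.fot.ˌdal.mo.ˌdo.mi:.ˌbu:.li.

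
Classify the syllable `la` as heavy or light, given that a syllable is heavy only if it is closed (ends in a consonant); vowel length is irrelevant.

`la`: short vowel, open (no coda). Open (no coda) → light.

light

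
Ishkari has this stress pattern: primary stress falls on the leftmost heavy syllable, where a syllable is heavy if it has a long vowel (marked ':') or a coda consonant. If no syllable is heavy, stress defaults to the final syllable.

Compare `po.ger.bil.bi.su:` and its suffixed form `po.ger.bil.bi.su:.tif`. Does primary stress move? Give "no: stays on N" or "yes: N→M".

Base `po.ger.bil.bi.su:` (5 syllables):
  Weights: 1 po L, 2 ger H, 3 bil H, 4 bi L, 5 su: H.
  Heavy syllables in the domain: 2, 3, 5. The leftmost is syllable 2 (ger).
  → primary stress on syllable 2.
Suffixed `po.ger.bil.bi.su:.tif` (6 syllables):
  Weights: 1 po L, 2 ger H, 3 bil H, 4 bi L, 5 su: H, 6 tif H.
  Heavy syllables in the domain: 2, 3, 5, 6. The leftmost is syllable 2 (ger).
  → primary stress on syllable 2.

no: stays on 2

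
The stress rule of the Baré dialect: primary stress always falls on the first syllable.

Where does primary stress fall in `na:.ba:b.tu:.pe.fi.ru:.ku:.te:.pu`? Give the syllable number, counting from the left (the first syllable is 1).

The word has 9 syllables; the first syllable is syllable 1 (na:).
Primary stress: syllable 1 → ˈna:.ba:b.tu:.pe.fi.ru:.ku:.te:.pu.

1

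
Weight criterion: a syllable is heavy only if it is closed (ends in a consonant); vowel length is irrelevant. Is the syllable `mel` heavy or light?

heavy

`mel`: short vowel, closed (coda /l/). Closed (coda /l/) → heavy.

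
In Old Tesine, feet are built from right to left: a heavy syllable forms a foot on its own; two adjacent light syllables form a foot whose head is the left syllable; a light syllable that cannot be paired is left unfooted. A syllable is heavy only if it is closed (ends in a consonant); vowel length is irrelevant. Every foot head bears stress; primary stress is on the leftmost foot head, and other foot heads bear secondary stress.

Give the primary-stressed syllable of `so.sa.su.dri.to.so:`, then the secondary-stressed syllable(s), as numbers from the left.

primary 1, secondary 3, 5

Weights: 1 so L, 2 sa L, 3 su L, 4 dri L, 5 to L, 6 so: L.
Parse right to left (heavy = foot alone; LL = one foot; stranded L unfooted): (ˈso.sa) (ˈsu.dri) (ˈto.so:).
Foot heads: 1, 3, 5.
Primary stress on the leftmost head = syllable 1.
Secondary stress on 3, 5: ˈso.sa.ˌsu.dri.ˌto.so:.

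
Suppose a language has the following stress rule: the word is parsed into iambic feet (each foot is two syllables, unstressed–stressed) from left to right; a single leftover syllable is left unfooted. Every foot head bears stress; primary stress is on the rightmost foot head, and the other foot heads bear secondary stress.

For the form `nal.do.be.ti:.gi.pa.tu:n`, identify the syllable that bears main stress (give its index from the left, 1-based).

6

Parse left to right into iambic (σˈσ) feet: (nal.ˈdo) (be.ˈti:) (gi.ˈpa) tu:n. Syllable 7 is left unfooted.
Foot heads (stressed positions): 2, 4, 6.
End Rule Rightmost: primary stress on the rightmost head = syllable 6.
Primary stress: syllable 6 → nal.do.be.ti:.gi.ˈpa.tu:n.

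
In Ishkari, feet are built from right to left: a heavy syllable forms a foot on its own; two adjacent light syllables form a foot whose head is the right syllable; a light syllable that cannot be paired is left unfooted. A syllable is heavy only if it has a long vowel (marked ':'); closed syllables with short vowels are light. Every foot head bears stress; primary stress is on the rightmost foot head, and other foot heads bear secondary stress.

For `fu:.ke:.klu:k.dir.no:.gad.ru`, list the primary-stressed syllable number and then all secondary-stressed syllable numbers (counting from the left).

Weights: 1 fu: H, 2 ke: H, 3 klu:k H, 4 dir L, 5 no: H, 6 gad L, 7 ru L.
Parse right to left (heavy = foot alone; LL = one foot; stranded L unfooted): (ˈfu:) (ˈke:) (ˈklu:k) dir (ˈno:) (gad.ˈru).
Foot heads: 1, 2, 3, 5, 7.
Primary stress on the rightmost head = syllable 7.
Secondary stress on 1, 2, 3, 5: ˌfu:.ˌke:.ˌklu:k.dir.ˌno:.gad.ˈru.

primary 7, secondary 1, 2, 3, 5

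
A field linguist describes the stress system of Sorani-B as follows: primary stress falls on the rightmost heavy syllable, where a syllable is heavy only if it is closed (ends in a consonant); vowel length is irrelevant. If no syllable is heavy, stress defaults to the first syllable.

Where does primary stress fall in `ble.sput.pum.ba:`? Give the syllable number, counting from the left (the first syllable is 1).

Weights: 1 ble L, 2 sput H, 3 pum H, 4 ba: L.
Heavy syllables in the domain: 2, 3. The rightmost is syllable 3 (pum).
Primary stress: syllable 3 → ble.sput.ˈpum.ba:.

3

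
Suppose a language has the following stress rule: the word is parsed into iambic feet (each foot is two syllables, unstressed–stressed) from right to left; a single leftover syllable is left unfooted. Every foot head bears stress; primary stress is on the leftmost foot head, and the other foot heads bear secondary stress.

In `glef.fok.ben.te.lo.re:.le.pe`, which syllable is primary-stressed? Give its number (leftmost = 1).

2

Parse right to left into iambic (σˈσ) feet: (glef.ˈfok) (ben.ˈte) (lo.ˈre:) (le.ˈpe).
Foot heads (stressed positions): 2, 4, 6, 8.
End Rule Leftmost: primary stress on the leftmost head = syllable 2.
Primary stress: syllable 2 → glef.ˈfok.ben.te.lo.re:.le.pe.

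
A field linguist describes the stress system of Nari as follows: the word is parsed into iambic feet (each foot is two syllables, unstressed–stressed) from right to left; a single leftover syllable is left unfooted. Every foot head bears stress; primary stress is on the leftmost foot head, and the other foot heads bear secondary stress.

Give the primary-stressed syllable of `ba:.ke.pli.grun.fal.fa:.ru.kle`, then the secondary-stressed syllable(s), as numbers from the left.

primary 2, secondary 4, 6, 8

Parse right to left into iambic (σˈσ) feet: (ba:.ˈke) (pli.ˈgrun) (fal.ˈfa:) (ru.ˈkle).
Foot heads (stressed positions): 2, 4, 6, 8.
End Rule Leftmost: primary stress on the leftmost head = syllable 2.
Secondary stress on 4, 6, 8: ba:.ˈke.pli.ˌgrun.fal.ˌfa:.ru.ˌkle.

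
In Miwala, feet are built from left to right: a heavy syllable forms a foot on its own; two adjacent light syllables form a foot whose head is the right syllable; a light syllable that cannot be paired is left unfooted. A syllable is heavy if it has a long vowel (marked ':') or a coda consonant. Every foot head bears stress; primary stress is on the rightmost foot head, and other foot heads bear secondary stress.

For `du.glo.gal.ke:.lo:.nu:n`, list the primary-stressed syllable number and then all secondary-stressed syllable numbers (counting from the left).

primary 6, secondary 2, 3, 4, 5

Weights: 1 du L, 2 glo L, 3 gal H, 4 ke: H, 5 lo: H, 6 nu:n H.
Parse left to right (heavy = foot alone; LL = one foot; stranded L unfooted): (du.ˈglo) (ˈgal) (ˈke:) (ˈlo:) (ˈnu:n).
Foot heads: 2, 3, 4, 5, 6.
Primary stress on the rightmost head = syllable 6.
Secondary stress on 2, 3, 4, 5: du.ˌglo.ˌgal.ˌke:.ˌlo:.ˈnu:n.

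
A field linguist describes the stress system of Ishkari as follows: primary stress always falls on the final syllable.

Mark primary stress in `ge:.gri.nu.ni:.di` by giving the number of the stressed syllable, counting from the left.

5

The word has 5 syllables; the final syllable is syllable 5 (di).
Primary stress: syllable 5 → ge:.gri.nu.ni:.ˈdi.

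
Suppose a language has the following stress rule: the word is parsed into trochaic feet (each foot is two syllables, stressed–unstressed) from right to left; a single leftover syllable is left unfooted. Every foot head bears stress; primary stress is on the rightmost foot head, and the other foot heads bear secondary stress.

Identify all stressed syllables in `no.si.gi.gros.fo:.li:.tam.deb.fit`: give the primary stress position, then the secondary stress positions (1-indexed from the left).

primary 8, secondary 2, 4, 6

Parse right to left into trochaic (ˈσσ) feet: no (ˈsi.gi) (ˈgros.fo:) (ˈli:.tam) (ˈdeb.fit). Syllable 1 is left unfooted.
Foot heads (stressed positions): 2, 4, 6, 8.
End Rule Rightmost: primary stress on the rightmost head = syllable 8.
Secondary stress on 2, 4, 6: no.ˌsi.gi.ˌgros.fo:.ˌli:.tam.ˈdeb.fit.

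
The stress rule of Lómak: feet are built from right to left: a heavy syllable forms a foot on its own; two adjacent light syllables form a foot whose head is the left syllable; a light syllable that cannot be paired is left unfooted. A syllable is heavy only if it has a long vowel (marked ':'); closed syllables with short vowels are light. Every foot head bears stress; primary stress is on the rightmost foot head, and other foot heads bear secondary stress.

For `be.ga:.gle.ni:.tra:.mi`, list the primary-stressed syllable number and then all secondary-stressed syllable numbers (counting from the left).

primary 5, secondary 2, 4

Weights: 1 be L, 2 ga: H, 3 gle L, 4 ni: H, 5 tra: H, 6 mi L.
Parse right to left (heavy = foot alone; LL = one foot; stranded L unfooted): be (ˈga:) gle (ˈni:) (ˈtra:) mi.
Foot heads: 2, 4, 5.
Primary stress on the rightmost head = syllable 5.
Secondary stress on 2, 4: be.ˌga:.gle.ˌni:.ˈtra:.mi.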